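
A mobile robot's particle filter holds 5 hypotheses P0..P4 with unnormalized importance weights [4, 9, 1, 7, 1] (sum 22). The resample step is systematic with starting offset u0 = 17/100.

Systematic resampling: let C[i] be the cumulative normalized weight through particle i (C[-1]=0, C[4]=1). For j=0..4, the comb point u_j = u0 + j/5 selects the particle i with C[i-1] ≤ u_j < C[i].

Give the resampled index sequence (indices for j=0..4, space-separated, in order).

0 1 1 3 4

C = [2/11, 13/22, 7/11, 21/22, 1]
j=0: u_0=17/100 ∈ [0, 2/11) → index 0
j=1: u_1=37/100 ∈ [2/11, 13/22) → index 1
j=2: u_2=57/100 ∈ [2/11, 13/22) → index 1
j=3: u_3=77/100 ∈ [7/11, 21/22) → index 3
j=4: u_4=97/100 ∈ [21/22, 1) → index 4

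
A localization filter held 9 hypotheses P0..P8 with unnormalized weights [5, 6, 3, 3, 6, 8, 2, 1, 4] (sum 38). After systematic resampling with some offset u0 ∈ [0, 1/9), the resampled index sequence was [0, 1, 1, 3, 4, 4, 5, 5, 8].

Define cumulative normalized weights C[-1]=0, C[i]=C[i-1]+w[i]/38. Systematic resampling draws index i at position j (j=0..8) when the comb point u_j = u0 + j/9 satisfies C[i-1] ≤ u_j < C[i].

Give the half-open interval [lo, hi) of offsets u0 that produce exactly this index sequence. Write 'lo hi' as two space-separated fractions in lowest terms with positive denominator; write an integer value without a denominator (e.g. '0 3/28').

2/57 13/342

C = [5/38, 11/38, 7/19, 17/38, 23/38, 31/38, 33/38, 17/19, 1]
j=0 picked index 0: u0 ∈ [0, 5/38)
j=1 picked index 1: u0 ∈ [7/342, 61/342)
j=2 picked index 1: u0 ∈ [-31/342, 23/342)
j=3 picked index 3: u0 ∈ [2/57, 13/114)
j=4 picked index 4: u0 ∈ [1/342, 55/342)
j=5 picked index 4: u0 ∈ [-37/342, 17/342)
j=6 picked index 5: u0 ∈ [-7/114, 17/114)
j=7 picked index 5: u0 ∈ [-59/342, 13/342)
j=8 picked index 8: u0 ∈ [1/171, 1/9)
intersection: [2/57, 13/342)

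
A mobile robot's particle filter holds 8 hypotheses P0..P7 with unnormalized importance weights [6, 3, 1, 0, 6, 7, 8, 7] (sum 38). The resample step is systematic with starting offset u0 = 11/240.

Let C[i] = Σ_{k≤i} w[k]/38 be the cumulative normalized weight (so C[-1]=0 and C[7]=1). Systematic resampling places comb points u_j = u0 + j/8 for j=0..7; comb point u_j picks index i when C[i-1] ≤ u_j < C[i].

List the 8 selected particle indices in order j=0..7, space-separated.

0 1 4 4 5 6 6 7

C = [3/19, 9/38, 5/19, 5/19, 8/19, 23/38, 31/38, 1]
j=0: u_0=11/240 ∈ [0, 3/19) → index 0
j=1: u_1=41/240 ∈ [3/19, 9/38) → index 1
j=2: u_2=71/240 ∈ [5/19, 8/19) → index 4
j=3: u_3=101/240 ∈ [5/19, 8/19) → index 4
j=4: u_4=131/240 ∈ [8/19, 23/38) → index 5
j=5: u_5=161/240 ∈ [23/38, 31/38) → index 6
j=6: u_6=191/240 ∈ [23/38, 31/38) → index 6
j=7: u_7=221/240 ∈ [31/38, 1) → index 7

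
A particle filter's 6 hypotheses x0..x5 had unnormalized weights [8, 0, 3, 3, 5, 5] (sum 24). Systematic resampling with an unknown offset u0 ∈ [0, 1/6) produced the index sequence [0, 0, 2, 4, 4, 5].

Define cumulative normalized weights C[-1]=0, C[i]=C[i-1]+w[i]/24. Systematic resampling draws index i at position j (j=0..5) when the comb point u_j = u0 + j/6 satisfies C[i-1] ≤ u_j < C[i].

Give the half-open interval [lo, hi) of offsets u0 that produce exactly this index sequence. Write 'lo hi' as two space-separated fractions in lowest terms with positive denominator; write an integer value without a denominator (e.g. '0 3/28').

1/12 1/8

C = [1/3, 1/3, 11/24, 7/12, 19/24, 1]
j=0 picked index 0: u0 ∈ [0, 1/3)
j=1 picked index 0: u0 ∈ [-1/6, 1/6)
j=2 picked index 2: u0 ∈ [0, 1/8)
j=3 picked index 4: u0 ∈ [1/12, 7/24)
j=4 picked index 4: u0 ∈ [-1/12, 1/8)
j=5 picked index 5: u0 ∈ [-1/24, 1/6)
intersection: [1/12, 1/8)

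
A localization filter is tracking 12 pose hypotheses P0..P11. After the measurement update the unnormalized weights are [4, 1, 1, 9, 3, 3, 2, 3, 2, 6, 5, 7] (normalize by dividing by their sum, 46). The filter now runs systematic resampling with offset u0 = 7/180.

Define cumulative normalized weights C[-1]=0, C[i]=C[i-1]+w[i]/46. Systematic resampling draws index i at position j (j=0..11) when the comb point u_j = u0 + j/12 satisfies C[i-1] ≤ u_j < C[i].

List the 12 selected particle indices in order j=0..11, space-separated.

C = [2/23, 5/46, 3/23, 15/46, 9/23, 21/46, 1/2, 13/23, 14/23, 17/23, 39/46, 1]
j=0: u_0=7/180 ∈ [0, 2/23) → index 0
j=1: u_1=11/90 ∈ [5/46, 3/23) → index 2
j=2: u_2=37/180 ∈ [3/23, 15/46) → index 3
j=3: u_3=13/45 ∈ [3/23, 15/46) → index 3
j=4: u_4=67/180 ∈ [15/46, 9/23) → index 4
j=5: u_5=41/90 ∈ [9/23, 21/46) → index 5
j=6: u_6=97/180 ∈ [1/2, 13/23) → index 7
j=7: u_7=28/45 ∈ [14/23, 17/23) → index 9
j=8: u_8=127/180 ∈ [14/23, 17/23) → index 9
j=9: u_9=71/90 ∈ [17/23, 39/46) → index 10
j=10: u_10=157/180 ∈ [39/46, 1) → index 11
j=11: u_11=43/45 ∈ [39/46, 1) → index 11

0 2 3 3 4 5 7 9 9 10 11 11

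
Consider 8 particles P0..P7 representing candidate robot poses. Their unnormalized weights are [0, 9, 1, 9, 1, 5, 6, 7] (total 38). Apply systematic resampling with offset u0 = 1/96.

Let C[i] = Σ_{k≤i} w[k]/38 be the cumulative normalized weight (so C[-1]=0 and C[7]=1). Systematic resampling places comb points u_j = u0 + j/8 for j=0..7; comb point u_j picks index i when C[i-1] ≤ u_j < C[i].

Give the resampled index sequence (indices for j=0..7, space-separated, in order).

1 1 2 3 4 5 6 7

C = [0, 9/38, 5/19, 1/2, 10/19, 25/38, 31/38, 1]
j=0: u_0=1/96 ∈ [0, 9/38) → index 1
j=1: u_1=13/96 ∈ [0, 9/38) → index 1
j=2: u_2=25/96 ∈ [9/38, 5/19) → index 2
j=3: u_3=37/96 ∈ [5/19, 1/2) → index 3
j=4: u_4=49/96 ∈ [1/2, 10/19) → index 4
j=5: u_5=61/96 ∈ [10/19, 25/38) → index 5
j=6: u_6=73/96 ∈ [25/38, 31/38) → index 6
j=7: u_7=85/96 ∈ [31/38, 1) → index 7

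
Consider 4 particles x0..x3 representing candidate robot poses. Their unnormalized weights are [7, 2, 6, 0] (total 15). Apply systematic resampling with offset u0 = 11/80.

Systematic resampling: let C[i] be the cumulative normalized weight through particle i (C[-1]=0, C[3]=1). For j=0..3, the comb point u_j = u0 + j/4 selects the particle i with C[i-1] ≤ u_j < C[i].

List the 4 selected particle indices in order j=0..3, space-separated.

C = [7/15, 3/5, 1, 1]
j=0: u_0=11/80 ∈ [0, 7/15) → index 0
j=1: u_1=31/80 ∈ [0, 7/15) → index 0
j=2: u_2=51/80 ∈ [3/5, 1) → index 2
j=3: u_3=71/80 ∈ [3/5, 1) → index 2

0 0 2 2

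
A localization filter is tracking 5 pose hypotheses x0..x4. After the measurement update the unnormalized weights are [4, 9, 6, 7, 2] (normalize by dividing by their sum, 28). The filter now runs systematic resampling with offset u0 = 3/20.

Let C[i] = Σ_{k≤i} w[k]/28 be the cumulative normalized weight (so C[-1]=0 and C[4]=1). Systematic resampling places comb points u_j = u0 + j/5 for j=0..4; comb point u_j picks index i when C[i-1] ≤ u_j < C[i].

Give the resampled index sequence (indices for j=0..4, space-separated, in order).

C = [1/7, 13/28, 19/28, 13/14, 1]
j=0: u_0=3/20 ∈ [1/7, 13/28) → index 1
j=1: u_1=7/20 ∈ [1/7, 13/28) → index 1
j=2: u_2=11/20 ∈ [13/28, 19/28) → index 2
j=3: u_3=3/4 ∈ [19/28, 13/14) → index 3
j=4: u_4=19/20 ∈ [13/14, 1) → index 4

1 1 2 3 4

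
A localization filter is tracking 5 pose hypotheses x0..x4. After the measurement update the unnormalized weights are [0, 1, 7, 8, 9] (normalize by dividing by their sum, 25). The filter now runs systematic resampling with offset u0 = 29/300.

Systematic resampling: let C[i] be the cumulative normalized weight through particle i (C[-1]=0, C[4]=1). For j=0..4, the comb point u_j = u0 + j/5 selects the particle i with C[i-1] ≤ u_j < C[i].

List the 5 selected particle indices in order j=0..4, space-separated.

C = [0, 1/25, 8/25, 16/25, 1]
j=0: u_0=29/300 ∈ [1/25, 8/25) → index 2
j=1: u_1=89/300 ∈ [1/25, 8/25) → index 2
j=2: u_2=149/300 ∈ [8/25, 16/25) → index 3
j=3: u_3=209/300 ∈ [16/25, 1) → index 4
j=4: u_4=269/300 ∈ [16/25, 1) → index 4

2 2 3 4 4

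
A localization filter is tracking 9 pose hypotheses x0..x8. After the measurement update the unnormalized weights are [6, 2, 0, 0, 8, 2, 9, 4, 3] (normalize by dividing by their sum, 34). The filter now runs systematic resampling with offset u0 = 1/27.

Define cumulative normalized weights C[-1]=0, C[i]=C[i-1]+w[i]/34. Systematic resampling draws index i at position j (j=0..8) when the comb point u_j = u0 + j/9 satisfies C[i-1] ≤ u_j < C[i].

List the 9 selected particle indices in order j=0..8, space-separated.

C = [3/17, 4/17, 4/17, 4/17, 8/17, 9/17, 27/34, 31/34, 1]
j=0: u_0=1/27 ∈ [0, 3/17) → index 0
j=1: u_1=4/27 ∈ [0, 3/17) → index 0
j=2: u_2=7/27 ∈ [4/17, 8/17) → index 4
j=3: u_3=10/27 ∈ [4/17, 8/17) → index 4
j=4: u_4=13/27 ∈ [8/17, 9/17) → index 5
j=5: u_5=16/27 ∈ [9/17, 27/34) → index 6
j=6: u_6=19/27 ∈ [9/17, 27/34) → index 6
j=7: u_7=22/27 ∈ [27/34, 31/34) → index 7
j=8: u_8=25/27 ∈ [31/34, 1) → index 8

0 0 4 4 5 6 6 7 8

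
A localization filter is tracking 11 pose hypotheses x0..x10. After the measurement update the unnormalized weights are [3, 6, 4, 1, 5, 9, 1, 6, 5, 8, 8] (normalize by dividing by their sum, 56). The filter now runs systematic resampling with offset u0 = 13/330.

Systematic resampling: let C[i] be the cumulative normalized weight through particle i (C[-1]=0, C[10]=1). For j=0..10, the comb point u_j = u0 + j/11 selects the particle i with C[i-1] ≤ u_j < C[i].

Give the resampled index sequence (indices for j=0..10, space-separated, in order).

C = [3/56, 9/56, 13/56, 1/4, 19/56, 1/2, 29/56, 5/8, 5/7, 6/7, 1]
j=0: u_0=13/330 ∈ [0, 3/56) → index 0
j=1: u_1=43/330 ∈ [3/56, 9/56) → index 1
j=2: u_2=73/330 ∈ [9/56, 13/56) → index 2
j=3: u_3=103/330 ∈ [1/4, 19/56) → index 4
j=4: u_4=133/330 ∈ [19/56, 1/2) → index 5
j=5: u_5=163/330 ∈ [19/56, 1/2) → index 5
j=6: u_6=193/330 ∈ [29/56, 5/8) → index 7
j=7: u_7=223/330 ∈ [5/8, 5/7) → index 8
j=8: u_8=23/30 ∈ [5/7, 6/7) → index 9
j=9: u_9=283/330 ∈ [6/7, 1) → index 10
j=10: u_10=313/330 ∈ [6/7, 1) → index 10

0 1 2 4 5 5 7 8 9 10 10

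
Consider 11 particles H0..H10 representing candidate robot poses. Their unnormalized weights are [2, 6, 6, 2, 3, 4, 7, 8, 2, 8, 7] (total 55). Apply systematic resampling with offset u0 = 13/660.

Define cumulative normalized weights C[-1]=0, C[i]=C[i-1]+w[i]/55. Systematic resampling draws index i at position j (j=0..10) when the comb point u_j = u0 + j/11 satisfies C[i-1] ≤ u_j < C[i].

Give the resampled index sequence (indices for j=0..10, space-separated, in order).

C = [2/55, 8/55, 14/55, 16/55, 19/55, 23/55, 6/11, 38/55, 8/11, 48/55, 1]
j=0: u_0=13/660 ∈ [0, 2/55) → index 0
j=1: u_1=73/660 ∈ [2/55, 8/55) → index 1
j=2: u_2=133/660 ∈ [8/55, 14/55) → index 2
j=3: u_3=193/660 ∈ [16/55, 19/55) → index 4
j=4: u_4=23/60 ∈ [19/55, 23/55) → index 5
j=5: u_5=313/660 ∈ [23/55, 6/11) → index 6
j=6: u_6=373/660 ∈ [6/11, 38/55) → index 7
j=7: u_7=433/660 ∈ [6/11, 38/55) → index 7
j=8: u_8=493/660 ∈ [8/11, 48/55) → index 9
j=9: u_9=553/660 ∈ [8/11, 48/55) → index 9
j=10: u_10=613/660 ∈ [48/55, 1) → index 10

0 1 2 4 5 6 7 7 9 9 10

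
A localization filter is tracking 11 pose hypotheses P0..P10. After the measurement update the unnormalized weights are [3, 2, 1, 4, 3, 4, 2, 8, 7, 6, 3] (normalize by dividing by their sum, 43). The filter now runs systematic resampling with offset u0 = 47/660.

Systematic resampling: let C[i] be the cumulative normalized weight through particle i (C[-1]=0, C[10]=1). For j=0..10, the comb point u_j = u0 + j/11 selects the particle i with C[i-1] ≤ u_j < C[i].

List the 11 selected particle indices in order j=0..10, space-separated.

C = [3/43, 5/43, 6/43, 10/43, 13/43, 17/43, 19/43, 27/43, 34/43, 40/43, 1]
j=0: u_0=47/660 ∈ [3/43, 5/43) → index 1
j=1: u_1=107/660 ∈ [6/43, 10/43) → index 3
j=2: u_2=167/660 ∈ [10/43, 13/43) → index 4
j=3: u_3=227/660 ∈ [13/43, 17/43) → index 5
j=4: u_4=287/660 ∈ [17/43, 19/43) → index 6
j=5: u_5=347/660 ∈ [19/43, 27/43) → index 7
j=6: u_6=37/60 ∈ [19/43, 27/43) → index 7
j=7: u_7=467/660 ∈ [27/43, 34/43) → index 8
j=8: u_8=527/660 ∈ [34/43, 40/43) → index 9
j=9: u_9=587/660 ∈ [34/43, 40/43) → index 9
j=10: u_10=647/660 ∈ [40/43, 1) → index 10

1 3 4 5 6 7 7 8 9 9 10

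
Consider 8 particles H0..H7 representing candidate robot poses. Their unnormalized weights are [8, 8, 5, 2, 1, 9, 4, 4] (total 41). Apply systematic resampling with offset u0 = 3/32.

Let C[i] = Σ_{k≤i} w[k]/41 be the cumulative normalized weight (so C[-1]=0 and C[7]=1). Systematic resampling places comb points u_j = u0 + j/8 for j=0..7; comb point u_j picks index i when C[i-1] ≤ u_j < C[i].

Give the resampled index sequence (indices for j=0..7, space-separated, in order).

C = [8/41, 16/41, 21/41, 23/41, 24/41, 33/41, 37/41, 1]
j=0: u_0=3/32 ∈ [0, 8/41) → index 0
j=1: u_1=7/32 ∈ [8/41, 16/41) → index 1
j=2: u_2=11/32 ∈ [8/41, 16/41) → index 1
j=3: u_3=15/32 ∈ [16/41, 21/41) → index 2
j=4: u_4=19/32 ∈ [24/41, 33/41) → index 5
j=5: u_5=23/32 ∈ [24/41, 33/41) → index 5
j=6: u_6=27/32 ∈ [33/41, 37/41) → index 6
j=7: u_7=31/32 ∈ [37/41, 1) → index 7

0 1 1 2 5 5 6 7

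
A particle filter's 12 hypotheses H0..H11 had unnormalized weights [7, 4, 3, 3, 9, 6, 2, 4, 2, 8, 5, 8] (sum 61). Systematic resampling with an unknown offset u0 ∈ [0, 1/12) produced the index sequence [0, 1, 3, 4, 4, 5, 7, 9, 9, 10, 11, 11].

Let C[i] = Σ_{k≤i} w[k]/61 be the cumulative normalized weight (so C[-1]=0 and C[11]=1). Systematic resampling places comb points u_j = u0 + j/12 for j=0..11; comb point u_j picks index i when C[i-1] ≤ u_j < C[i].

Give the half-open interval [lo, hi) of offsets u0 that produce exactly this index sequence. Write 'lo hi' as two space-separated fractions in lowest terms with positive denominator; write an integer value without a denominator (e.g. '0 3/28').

C = [7/61, 11/61, 14/61, 17/61, 26/61, 32/61, 34/61, 38/61, 40/61, 48/61, 53/61, 1]
j=0 picked index 0: u0 ∈ [0, 7/61)
j=1 picked index 1: u0 ∈ [23/732, 71/732)
j=2 picked index 3: u0 ∈ [23/366, 41/366)
j=3 picked index 4: u0 ∈ [7/244, 43/244)
j=4 picked index 4: u0 ∈ [-10/183, 17/183)
j=5 picked index 5: u0 ∈ [7/732, 79/732)
j=6 picked index 7: u0 ∈ [7/122, 15/122)
j=7 picked index 9: u0 ∈ [53/732, 149/732)
j=8 picked index 9: u0 ∈ [-2/183, 22/183)
j=9 picked index 10: u0 ∈ [9/244, 29/244)
j=10 picked index 11: u0 ∈ [13/366, 1/6)
j=11 picked index 11: u0 ∈ [-35/732, 1/12)
intersection: [53/732, 1/12)

53/732 1/12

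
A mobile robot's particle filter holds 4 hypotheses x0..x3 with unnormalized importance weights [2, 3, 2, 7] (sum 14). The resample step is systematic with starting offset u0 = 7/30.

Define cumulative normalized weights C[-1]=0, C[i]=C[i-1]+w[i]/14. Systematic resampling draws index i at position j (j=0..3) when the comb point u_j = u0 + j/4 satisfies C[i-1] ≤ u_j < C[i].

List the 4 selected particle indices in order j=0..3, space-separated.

C = [1/7, 5/14, 1/2, 1]
j=0: u_0=7/30 ∈ [1/7, 5/14) → index 1
j=1: u_1=29/60 ∈ [5/14, 1/2) → index 2
j=2: u_2=11/15 ∈ [1/2, 1) → index 3
j=3: u_3=59/60 ∈ [1/2, 1) → index 3

1 2 3 3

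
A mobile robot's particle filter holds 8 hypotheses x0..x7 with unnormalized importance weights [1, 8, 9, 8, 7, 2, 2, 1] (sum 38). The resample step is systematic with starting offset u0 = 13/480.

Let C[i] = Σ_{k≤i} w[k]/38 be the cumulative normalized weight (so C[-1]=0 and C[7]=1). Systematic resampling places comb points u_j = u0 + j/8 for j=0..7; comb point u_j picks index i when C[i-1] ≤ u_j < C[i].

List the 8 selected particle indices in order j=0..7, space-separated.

C = [1/38, 9/38, 9/19, 13/19, 33/38, 35/38, 37/38, 1]
j=0: u_0=13/480 ∈ [1/38, 9/38) → index 1
j=1: u_1=73/480 ∈ [1/38, 9/38) → index 1
j=2: u_2=133/480 ∈ [9/38, 9/19) → index 2
j=3: u_3=193/480 ∈ [9/38, 9/19) → index 2
j=4: u_4=253/480 ∈ [9/19, 13/19) → index 3
j=5: u_5=313/480 ∈ [9/19, 13/19) → index 3
j=6: u_6=373/480 ∈ [13/19, 33/38) → index 4
j=7: u_7=433/480 ∈ [33/38, 35/38) → index 5

1 1 2 2 3 3 4 5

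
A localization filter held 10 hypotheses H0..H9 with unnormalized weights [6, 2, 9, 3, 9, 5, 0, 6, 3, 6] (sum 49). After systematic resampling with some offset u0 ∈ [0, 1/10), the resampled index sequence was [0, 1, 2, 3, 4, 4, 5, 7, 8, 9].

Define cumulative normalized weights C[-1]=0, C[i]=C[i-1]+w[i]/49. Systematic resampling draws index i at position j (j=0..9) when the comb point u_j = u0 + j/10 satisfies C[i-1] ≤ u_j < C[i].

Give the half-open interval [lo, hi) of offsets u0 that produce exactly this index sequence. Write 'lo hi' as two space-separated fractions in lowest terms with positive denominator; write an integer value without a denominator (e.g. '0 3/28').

23/490 31/490

C = [6/49, 8/49, 17/49, 20/49, 29/49, 34/49, 34/49, 40/49, 43/49, 1]
j=0 picked index 0: u0 ∈ [0, 6/49)
j=1 picked index 1: u0 ∈ [11/490, 31/490)
j=2 picked index 2: u0 ∈ [-9/245, 36/245)
j=3 picked index 3: u0 ∈ [23/490, 53/490)
j=4 picked index 4: u0 ∈ [2/245, 47/245)
j=5 picked index 4: u0 ∈ [-9/98, 9/98)
j=6 picked index 5: u0 ∈ [-2/245, 23/245)
j=7 picked index 7: u0 ∈ [-3/490, 57/490)
j=8 picked index 8: u0 ∈ [4/245, 19/245)
j=9 picked index 9: u0 ∈ [-11/490, 1/10)
intersection: [23/490, 31/490)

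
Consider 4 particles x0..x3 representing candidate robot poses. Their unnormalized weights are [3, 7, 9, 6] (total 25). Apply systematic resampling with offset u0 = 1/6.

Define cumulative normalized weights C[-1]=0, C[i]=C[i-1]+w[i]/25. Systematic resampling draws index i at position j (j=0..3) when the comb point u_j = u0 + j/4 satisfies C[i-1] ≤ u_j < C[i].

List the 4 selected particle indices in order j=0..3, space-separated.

1 2 2 3

C = [3/25, 2/5, 19/25, 1]
j=0: u_0=1/6 ∈ [3/25, 2/5) → index 1
j=1: u_1=5/12 ∈ [2/5, 19/25) → index 2
j=2: u_2=2/3 ∈ [2/5, 19/25) → index 2
j=3: u_3=11/12 ∈ [19/25, 1) → index 3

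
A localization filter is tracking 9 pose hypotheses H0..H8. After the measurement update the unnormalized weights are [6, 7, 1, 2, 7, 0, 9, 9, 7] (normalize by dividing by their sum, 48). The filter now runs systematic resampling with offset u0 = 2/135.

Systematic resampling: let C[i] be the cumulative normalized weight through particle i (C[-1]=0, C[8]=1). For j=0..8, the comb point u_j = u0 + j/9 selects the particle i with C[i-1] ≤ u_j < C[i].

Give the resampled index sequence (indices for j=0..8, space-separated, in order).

C = [1/8, 13/48, 7/24, 1/3, 23/48, 23/48, 2/3, 41/48, 1]
j=0: u_0=2/135 ∈ [0, 1/8) → index 0
j=1: u_1=17/135 ∈ [1/8, 13/48) → index 1
j=2: u_2=32/135 ∈ [1/8, 13/48) → index 1
j=3: u_3=47/135 ∈ [1/3, 23/48) → index 4
j=4: u_4=62/135 ∈ [1/3, 23/48) → index 4
j=5: u_5=77/135 ∈ [23/48, 2/3) → index 6
j=6: u_6=92/135 ∈ [2/3, 41/48) → index 7
j=7: u_7=107/135 ∈ [2/3, 41/48) → index 7
j=8: u_8=122/135 ∈ [41/48, 1) → index 8

0 1 1 4 4 6 7 7 8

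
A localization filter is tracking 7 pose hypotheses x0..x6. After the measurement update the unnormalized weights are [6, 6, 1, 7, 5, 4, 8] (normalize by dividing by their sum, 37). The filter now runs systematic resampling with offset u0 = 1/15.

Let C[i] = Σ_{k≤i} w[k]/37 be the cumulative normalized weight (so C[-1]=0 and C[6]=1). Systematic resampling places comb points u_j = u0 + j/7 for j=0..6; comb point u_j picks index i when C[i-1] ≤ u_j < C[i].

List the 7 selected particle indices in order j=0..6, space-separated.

C = [6/37, 12/37, 13/37, 20/37, 25/37, 29/37, 1]
j=0: u_0=1/15 ∈ [0, 6/37) → index 0
j=1: u_1=22/105 ∈ [6/37, 12/37) → index 1
j=2: u_2=37/105 ∈ [13/37, 20/37) → index 3
j=3: u_3=52/105 ∈ [13/37, 20/37) → index 3
j=4: u_4=67/105 ∈ [20/37, 25/37) → index 4
j=5: u_5=82/105 ∈ [25/37, 29/37) → index 5
j=6: u_6=97/105 ∈ [29/37, 1) → index 6

0 1 3 3 4 5 6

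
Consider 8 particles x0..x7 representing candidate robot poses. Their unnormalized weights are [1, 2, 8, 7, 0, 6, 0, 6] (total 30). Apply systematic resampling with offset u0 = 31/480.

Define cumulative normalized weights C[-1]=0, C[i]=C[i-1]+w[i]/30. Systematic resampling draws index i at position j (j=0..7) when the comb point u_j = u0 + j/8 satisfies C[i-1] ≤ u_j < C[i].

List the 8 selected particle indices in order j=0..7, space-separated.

C = [1/30, 1/10, 11/30, 3/5, 3/5, 4/5, 4/5, 1]
j=0: u_0=31/480 ∈ [1/30, 1/10) → index 1
j=1: u_1=91/480 ∈ [1/10, 11/30) → index 2
j=2: u_2=151/480 ∈ [1/10, 11/30) → index 2
j=3: u_3=211/480 ∈ [11/30, 3/5) → index 3
j=4: u_4=271/480 ∈ [11/30, 3/5) → index 3
j=5: u_5=331/480 ∈ [3/5, 4/5) → index 5
j=6: u_6=391/480 ∈ [4/5, 1) → index 7
j=7: u_7=451/480 ∈ [4/5, 1) → index 7

1 2 2 3 3 5 7 7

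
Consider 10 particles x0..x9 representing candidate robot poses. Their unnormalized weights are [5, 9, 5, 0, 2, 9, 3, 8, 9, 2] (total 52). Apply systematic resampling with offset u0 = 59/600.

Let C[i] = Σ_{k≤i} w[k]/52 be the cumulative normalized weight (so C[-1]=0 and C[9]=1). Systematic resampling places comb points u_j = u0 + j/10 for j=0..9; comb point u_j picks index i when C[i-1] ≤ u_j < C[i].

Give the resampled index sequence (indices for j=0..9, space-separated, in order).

1 1 2 4 5 6 7 8 8 9

C = [5/52, 7/26, 19/52, 19/52, 21/52, 15/26, 33/52, 41/52, 25/26, 1]
j=0: u_0=59/600 ∈ [5/52, 7/26) → index 1
j=1: u_1=119/600 ∈ [5/52, 7/26) → index 1
j=2: u_2=179/600 ∈ [7/26, 19/52) → index 2
j=3: u_3=239/600 ∈ [19/52, 21/52) → index 4
j=4: u_4=299/600 ∈ [21/52, 15/26) → index 5
j=5: u_5=359/600 ∈ [15/26, 33/52) → index 6
j=6: u_6=419/600 ∈ [33/52, 41/52) → index 7
j=7: u_7=479/600 ∈ [41/52, 25/26) → index 8
j=8: u_8=539/600 ∈ [41/52, 25/26) → index 8
j=9: u_9=599/600 ∈ [25/26, 1) → index 9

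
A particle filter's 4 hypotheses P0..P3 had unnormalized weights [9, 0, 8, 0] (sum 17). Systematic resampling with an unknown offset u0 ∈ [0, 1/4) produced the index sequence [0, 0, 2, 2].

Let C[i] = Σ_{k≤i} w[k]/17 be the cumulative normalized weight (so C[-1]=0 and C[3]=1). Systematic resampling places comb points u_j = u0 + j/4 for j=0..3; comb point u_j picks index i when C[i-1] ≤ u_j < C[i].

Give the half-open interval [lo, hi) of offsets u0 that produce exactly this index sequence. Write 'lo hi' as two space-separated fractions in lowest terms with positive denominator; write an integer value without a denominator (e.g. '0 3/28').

C = [9/17, 9/17, 1, 1]
j=0 picked index 0: u0 ∈ [0, 9/17)
j=1 picked index 0: u0 ∈ [-1/4, 19/68)
j=2 picked index 2: u0 ∈ [1/34, 1/2)
j=3 picked index 2: u0 ∈ [-15/68, 1/4)
intersection: [1/34, 1/4)

1/34 1/4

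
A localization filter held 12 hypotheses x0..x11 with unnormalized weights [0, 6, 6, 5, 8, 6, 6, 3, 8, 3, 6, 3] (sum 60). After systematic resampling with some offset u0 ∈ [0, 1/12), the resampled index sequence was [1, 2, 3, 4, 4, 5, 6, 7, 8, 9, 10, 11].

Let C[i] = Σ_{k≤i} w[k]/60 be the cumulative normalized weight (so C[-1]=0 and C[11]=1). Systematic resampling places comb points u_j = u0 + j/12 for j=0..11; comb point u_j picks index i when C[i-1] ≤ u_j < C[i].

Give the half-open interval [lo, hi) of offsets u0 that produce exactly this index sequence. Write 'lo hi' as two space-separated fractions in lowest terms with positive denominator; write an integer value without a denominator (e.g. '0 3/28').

1/20 1/12

C = [0, 1/10, 1/5, 17/60, 5/12, 31/60, 37/60, 2/3, 4/5, 17/20, 19/20, 1]
j=0 picked index 1: u0 ∈ [0, 1/10)
j=1 picked index 2: u0 ∈ [1/60, 7/60)
j=2 picked index 3: u0 ∈ [1/30, 7/60)
j=3 picked index 4: u0 ∈ [1/30, 1/6)
j=4 picked index 4: u0 ∈ [-1/20, 1/12)
j=5 picked index 5: u0 ∈ [0, 1/10)
j=6 picked index 6: u0 ∈ [1/60, 7/60)
j=7 picked index 7: u0 ∈ [1/30, 1/12)
j=8 picked index 8: u0 ∈ [0, 2/15)
j=9 picked index 9: u0 ∈ [1/20, 1/10)
j=10 picked index 10: u0 ∈ [1/60, 7/60)
j=11 picked index 11: u0 ∈ [1/30, 1/12)
intersection: [1/20, 1/12)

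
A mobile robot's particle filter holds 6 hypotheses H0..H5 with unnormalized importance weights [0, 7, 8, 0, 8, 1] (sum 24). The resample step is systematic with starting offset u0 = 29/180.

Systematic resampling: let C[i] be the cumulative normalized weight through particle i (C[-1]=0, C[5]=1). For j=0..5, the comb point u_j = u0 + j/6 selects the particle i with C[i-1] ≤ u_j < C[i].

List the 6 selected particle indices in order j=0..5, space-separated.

C = [0, 7/24, 5/8, 5/8, 23/24, 1]
j=0: u_0=29/180 ∈ [0, 7/24) → index 1
j=1: u_1=59/180 ∈ [7/24, 5/8) → index 2
j=2: u_2=89/180 ∈ [7/24, 5/8) → index 2
j=3: u_3=119/180 ∈ [5/8, 23/24) → index 4
j=4: u_4=149/180 ∈ [5/8, 23/24) → index 4
j=5: u_5=179/180 ∈ [23/24, 1) → index 5

1 2 2 4 4 5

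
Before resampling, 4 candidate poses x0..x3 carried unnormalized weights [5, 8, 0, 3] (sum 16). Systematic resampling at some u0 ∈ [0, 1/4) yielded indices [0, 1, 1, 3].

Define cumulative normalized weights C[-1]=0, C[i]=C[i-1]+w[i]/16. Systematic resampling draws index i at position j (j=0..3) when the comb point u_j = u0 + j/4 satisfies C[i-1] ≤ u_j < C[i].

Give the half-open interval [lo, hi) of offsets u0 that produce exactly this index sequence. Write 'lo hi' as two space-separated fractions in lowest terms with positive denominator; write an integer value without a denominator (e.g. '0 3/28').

1/16 1/4

C = [5/16, 13/16, 13/16, 1]
j=0 picked index 0: u0 ∈ [0, 5/16)
j=1 picked index 1: u0 ∈ [1/16, 9/16)
j=2 picked index 1: u0 ∈ [-3/16, 5/16)
j=3 picked index 3: u0 ∈ [1/16, 1/4)
intersection: [1/16, 1/4)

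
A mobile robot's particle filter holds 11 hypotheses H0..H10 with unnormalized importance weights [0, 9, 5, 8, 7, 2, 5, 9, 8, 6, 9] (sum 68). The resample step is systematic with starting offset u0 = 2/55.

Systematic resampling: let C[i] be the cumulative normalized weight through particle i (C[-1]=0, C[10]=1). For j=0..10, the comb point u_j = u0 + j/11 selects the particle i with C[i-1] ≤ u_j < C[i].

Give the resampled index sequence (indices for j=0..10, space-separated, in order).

C = [0, 9/68, 7/34, 11/34, 29/68, 31/68, 9/17, 45/68, 53/68, 59/68, 1]
j=0: u_0=2/55 ∈ [0, 9/68) → index 1
j=1: u_1=7/55 ∈ [0, 9/68) → index 1
j=2: u_2=12/55 ∈ [7/34, 11/34) → index 3
j=3: u_3=17/55 ∈ [7/34, 11/34) → index 3
j=4: u_4=2/5 ∈ [11/34, 29/68) → index 4
j=5: u_5=27/55 ∈ [31/68, 9/17) → index 6
j=6: u_6=32/55 ∈ [9/17, 45/68) → index 7
j=7: u_7=37/55 ∈ [45/68, 53/68) → index 8
j=8: u_8=42/55 ∈ [45/68, 53/68) → index 8
j=9: u_9=47/55 ∈ [53/68, 59/68) → index 9
j=10: u_10=52/55 ∈ [59/68, 1) → index 10

1 1 3 3 4 6 7 8 8 9 10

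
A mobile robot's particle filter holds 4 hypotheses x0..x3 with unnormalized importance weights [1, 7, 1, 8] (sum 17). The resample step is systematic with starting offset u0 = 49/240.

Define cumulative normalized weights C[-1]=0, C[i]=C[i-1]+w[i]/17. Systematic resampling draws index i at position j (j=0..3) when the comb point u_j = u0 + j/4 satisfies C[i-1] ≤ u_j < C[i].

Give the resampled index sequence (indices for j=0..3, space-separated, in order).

1 1 3 3

C = [1/17, 8/17, 9/17, 1]
j=0: u_0=49/240 ∈ [1/17, 8/17) → index 1
j=1: u_1=109/240 ∈ [1/17, 8/17) → index 1
j=2: u_2=169/240 ∈ [9/17, 1) → index 3
j=3: u_3=229/240 ∈ [9/17, 1) → index 3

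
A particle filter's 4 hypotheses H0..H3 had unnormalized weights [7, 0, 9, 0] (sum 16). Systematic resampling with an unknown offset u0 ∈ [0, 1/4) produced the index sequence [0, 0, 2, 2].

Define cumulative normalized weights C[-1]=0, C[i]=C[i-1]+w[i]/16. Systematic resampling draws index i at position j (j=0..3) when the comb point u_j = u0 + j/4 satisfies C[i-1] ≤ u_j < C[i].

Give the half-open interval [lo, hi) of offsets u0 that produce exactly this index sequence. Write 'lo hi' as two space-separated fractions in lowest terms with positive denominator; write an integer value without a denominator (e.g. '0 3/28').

C = [7/16, 7/16, 1, 1]
j=0 picked index 0: u0 ∈ [0, 7/16)
j=1 picked index 0: u0 ∈ [-1/4, 3/16)
j=2 picked index 2: u0 ∈ [-1/16, 1/2)
j=3 picked index 2: u0 ∈ [-5/16, 1/4)
intersection: [0, 3/16)

0 3/16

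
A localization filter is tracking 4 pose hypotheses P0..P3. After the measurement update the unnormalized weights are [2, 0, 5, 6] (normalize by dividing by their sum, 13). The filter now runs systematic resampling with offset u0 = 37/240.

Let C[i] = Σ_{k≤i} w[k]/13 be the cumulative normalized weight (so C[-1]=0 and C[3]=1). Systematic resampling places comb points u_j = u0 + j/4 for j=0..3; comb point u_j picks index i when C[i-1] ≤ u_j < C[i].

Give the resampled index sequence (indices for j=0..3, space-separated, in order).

C = [2/13, 2/13, 7/13, 1]
j=0: u_0=37/240 ∈ [2/13, 7/13) → index 2
j=1: u_1=97/240 ∈ [2/13, 7/13) → index 2
j=2: u_2=157/240 ∈ [7/13, 1) → index 3
j=3: u_3=217/240 ∈ [7/13, 1) → index 3

2 2 3 3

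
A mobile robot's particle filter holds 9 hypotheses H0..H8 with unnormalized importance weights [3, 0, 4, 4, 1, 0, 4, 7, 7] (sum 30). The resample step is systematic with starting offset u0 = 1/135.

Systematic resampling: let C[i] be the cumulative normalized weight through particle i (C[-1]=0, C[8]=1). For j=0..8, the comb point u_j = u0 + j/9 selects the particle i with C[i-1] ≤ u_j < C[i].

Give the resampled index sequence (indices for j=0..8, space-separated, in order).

0 2 2 3 6 7 7 8 8

C = [1/10, 1/10, 7/30, 11/30, 2/5, 2/5, 8/15, 23/30, 1]
j=0: u_0=1/135 ∈ [0, 1/10) → index 0
j=1: u_1=16/135 ∈ [1/10, 7/30) → index 2
j=2: u_2=31/135 ∈ [1/10, 7/30) → index 2
j=3: u_3=46/135 ∈ [7/30, 11/30) → index 3
j=4: u_4=61/135 ∈ [2/5, 8/15) → index 6
j=5: u_5=76/135 ∈ [8/15, 23/30) → index 7
j=6: u_6=91/135 ∈ [8/15, 23/30) → index 7
j=7: u_7=106/135 ∈ [23/30, 1) → index 8
j=8: u_8=121/135 ∈ [23/30, 1) → index 8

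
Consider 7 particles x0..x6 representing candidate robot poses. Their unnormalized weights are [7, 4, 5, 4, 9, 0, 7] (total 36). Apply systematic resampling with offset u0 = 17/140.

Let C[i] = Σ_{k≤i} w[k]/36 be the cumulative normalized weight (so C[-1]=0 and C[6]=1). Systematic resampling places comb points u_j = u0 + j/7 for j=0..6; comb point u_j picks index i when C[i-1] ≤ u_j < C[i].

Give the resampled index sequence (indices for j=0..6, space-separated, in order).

0 1 2 3 4 6 6

C = [7/36, 11/36, 4/9, 5/9, 29/36, 29/36, 1]
j=0: u_0=17/140 ∈ [0, 7/36) → index 0
j=1: u_1=37/140 ∈ [7/36, 11/36) → index 1
j=2: u_2=57/140 ∈ [11/36, 4/9) → index 2
j=3: u_3=11/20 ∈ [4/9, 5/9) → index 3
j=4: u_4=97/140 ∈ [5/9, 29/36) → index 4
j=5: u_5=117/140 ∈ [29/36, 1) → index 6
j=6: u_6=137/140 ∈ [29/36, 1) → index 6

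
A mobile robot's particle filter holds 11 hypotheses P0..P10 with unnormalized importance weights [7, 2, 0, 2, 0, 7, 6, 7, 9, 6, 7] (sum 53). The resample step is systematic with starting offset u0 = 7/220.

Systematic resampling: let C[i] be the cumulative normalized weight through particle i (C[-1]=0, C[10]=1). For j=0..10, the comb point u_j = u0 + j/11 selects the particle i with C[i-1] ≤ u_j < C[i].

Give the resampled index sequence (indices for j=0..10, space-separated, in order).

C = [7/53, 9/53, 9/53, 11/53, 11/53, 18/53, 24/53, 31/53, 40/53, 46/53, 1]
j=0: u_0=7/220 ∈ [0, 7/53) → index 0
j=1: u_1=27/220 ∈ [0, 7/53) → index 0
j=2: u_2=47/220 ∈ [11/53, 18/53) → index 5
j=3: u_3=67/220 ∈ [11/53, 18/53) → index 5
j=4: u_4=87/220 ∈ [18/53, 24/53) → index 6
j=5: u_5=107/220 ∈ [24/53, 31/53) → index 7
j=6: u_6=127/220 ∈ [24/53, 31/53) → index 7
j=7: u_7=147/220 ∈ [31/53, 40/53) → index 8
j=8: u_8=167/220 ∈ [40/53, 46/53) → index 9
j=9: u_9=17/20 ∈ [40/53, 46/53) → index 9
j=10: u_10=207/220 ∈ [46/53, 1) → index 10

0 0 5 5 6 7 7 8 9 9 10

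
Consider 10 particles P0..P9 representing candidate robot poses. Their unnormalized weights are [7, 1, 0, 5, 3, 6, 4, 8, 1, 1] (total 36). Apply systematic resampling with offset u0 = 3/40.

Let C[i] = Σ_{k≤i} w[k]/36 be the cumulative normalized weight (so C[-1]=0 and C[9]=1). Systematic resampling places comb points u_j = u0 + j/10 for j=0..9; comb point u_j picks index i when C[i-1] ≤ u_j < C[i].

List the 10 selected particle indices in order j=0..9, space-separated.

C = [7/36, 2/9, 2/9, 13/36, 4/9, 11/18, 13/18, 17/18, 35/36, 1]
j=0: u_0=3/40 ∈ [0, 7/36) → index 0
j=1: u_1=7/40 ∈ [0, 7/36) → index 0
j=2: u_2=11/40 ∈ [2/9, 13/36) → index 3
j=3: u_3=3/8 ∈ [13/36, 4/9) → index 4
j=4: u_4=19/40 ∈ [4/9, 11/18) → index 5
j=5: u_5=23/40 ∈ [4/9, 11/18) → index 5
j=6: u_6=27/40 ∈ [11/18, 13/18) → index 6
j=7: u_7=31/40 ∈ [13/18, 17/18) → index 7
j=8: u_8=7/8 ∈ [13/18, 17/18) → index 7
j=9: u_9=39/40 ∈ [35/36, 1) → index 9

0 0 3 4 5 5 6 7 7 9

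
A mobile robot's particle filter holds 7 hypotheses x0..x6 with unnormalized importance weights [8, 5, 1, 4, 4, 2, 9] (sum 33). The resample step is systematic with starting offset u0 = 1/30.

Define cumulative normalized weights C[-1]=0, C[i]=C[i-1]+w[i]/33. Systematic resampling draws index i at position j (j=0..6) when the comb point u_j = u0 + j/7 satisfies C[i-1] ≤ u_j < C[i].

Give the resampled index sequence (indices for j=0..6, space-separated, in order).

0 0 1 3 4 6 6

C = [8/33, 13/33, 14/33, 6/11, 2/3, 8/11, 1]
j=0: u_0=1/30 ∈ [0, 8/33) → index 0
j=1: u_1=37/210 ∈ [0, 8/33) → index 0
j=2: u_2=67/210 ∈ [8/33, 13/33) → index 1
j=3: u_3=97/210 ∈ [14/33, 6/11) → index 3
j=4: u_4=127/210 ∈ [6/11, 2/3) → index 4
j=5: u_5=157/210 ∈ [8/11, 1) → index 6
j=6: u_6=187/210 ∈ [8/11, 1) → index 6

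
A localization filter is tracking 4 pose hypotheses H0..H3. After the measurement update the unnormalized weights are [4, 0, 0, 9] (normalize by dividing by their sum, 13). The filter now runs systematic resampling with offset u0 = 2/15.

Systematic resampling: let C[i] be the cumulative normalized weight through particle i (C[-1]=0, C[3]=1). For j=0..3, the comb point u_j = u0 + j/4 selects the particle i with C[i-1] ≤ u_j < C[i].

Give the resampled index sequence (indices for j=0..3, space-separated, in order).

0 3 3 3

C = [4/13, 4/13, 4/13, 1]
j=0: u_0=2/15 ∈ [0, 4/13) → index 0
j=1: u_1=23/60 ∈ [4/13, 1) → index 3
j=2: u_2=19/30 ∈ [4/13, 1) → index 3
j=3: u_3=53/60 ∈ [4/13, 1) → index 3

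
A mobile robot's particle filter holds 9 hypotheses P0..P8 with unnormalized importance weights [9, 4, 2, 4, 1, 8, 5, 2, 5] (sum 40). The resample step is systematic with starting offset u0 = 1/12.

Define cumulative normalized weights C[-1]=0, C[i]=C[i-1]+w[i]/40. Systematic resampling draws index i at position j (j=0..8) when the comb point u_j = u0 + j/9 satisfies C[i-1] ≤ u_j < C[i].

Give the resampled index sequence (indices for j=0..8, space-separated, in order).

0 0 1 3 5 5 6 7 8

C = [9/40, 13/40, 3/8, 19/40, 1/2, 7/10, 33/40, 7/8, 1]
j=0: u_0=1/12 ∈ [0, 9/40) → index 0
j=1: u_1=7/36 ∈ [0, 9/40) → index 0
j=2: u_2=11/36 ∈ [9/40, 13/40) → index 1
j=3: u_3=5/12 ∈ [3/8, 19/40) → index 3
j=4: u_4=19/36 ∈ [1/2, 7/10) → index 5
j=5: u_5=23/36 ∈ [1/2, 7/10) → index 5
j=6: u_6=3/4 ∈ [7/10, 33/40) → index 6
j=7: u_7=31/36 ∈ [33/40, 7/8) → index 7
j=8: u_8=35/36 ∈ [7/8, 1) → index 8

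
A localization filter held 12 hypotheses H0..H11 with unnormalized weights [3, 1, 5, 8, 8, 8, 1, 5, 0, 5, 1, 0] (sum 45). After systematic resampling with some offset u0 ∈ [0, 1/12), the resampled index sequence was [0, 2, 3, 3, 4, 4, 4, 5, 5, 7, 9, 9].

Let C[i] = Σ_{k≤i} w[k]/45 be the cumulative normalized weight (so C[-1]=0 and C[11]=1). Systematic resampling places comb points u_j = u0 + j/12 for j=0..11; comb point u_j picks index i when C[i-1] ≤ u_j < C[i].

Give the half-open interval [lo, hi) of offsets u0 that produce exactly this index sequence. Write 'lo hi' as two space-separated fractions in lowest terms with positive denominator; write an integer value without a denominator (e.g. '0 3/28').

C = [1/15, 4/45, 1/5, 17/45, 5/9, 11/15, 34/45, 13/15, 13/15, 44/45, 1, 1]
j=0 picked index 0: u0 ∈ [0, 1/15)
j=1 picked index 2: u0 ∈ [1/180, 7/60)
j=2 picked index 3: u0 ∈ [1/30, 19/90)
j=3 picked index 3: u0 ∈ [-1/20, 23/180)
j=4 picked index 4: u0 ∈ [2/45, 2/9)
j=5 picked index 4: u0 ∈ [-7/180, 5/36)
j=6 picked index 4: u0 ∈ [-11/90, 1/18)
j=7 picked index 5: u0 ∈ [-1/36, 3/20)
j=8 picked index 5: u0 ∈ [-1/9, 1/15)
j=9 picked index 7: u0 ∈ [1/180, 7/60)
j=10 picked index 9: u0 ∈ [1/30, 13/90)
j=11 picked index 9: u0 ∈ [-1/20, 11/180)
intersection: [2/45, 1/18)

2/45 1/18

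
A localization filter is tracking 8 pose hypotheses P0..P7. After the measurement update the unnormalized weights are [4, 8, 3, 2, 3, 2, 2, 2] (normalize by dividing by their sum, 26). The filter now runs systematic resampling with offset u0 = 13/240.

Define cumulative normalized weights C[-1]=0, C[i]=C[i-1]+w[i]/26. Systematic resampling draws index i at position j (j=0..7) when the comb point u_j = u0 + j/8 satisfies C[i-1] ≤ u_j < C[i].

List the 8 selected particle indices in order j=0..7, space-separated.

0 1 1 1 2 4 5 7

C = [2/13, 6/13, 15/26, 17/26, 10/13, 11/13, 12/13, 1]
j=0: u_0=13/240 ∈ [0, 2/13) → index 0
j=1: u_1=43/240 ∈ [2/13, 6/13) → index 1
j=2: u_2=73/240 ∈ [2/13, 6/13) → index 1
j=3: u_3=103/240 ∈ [2/13, 6/13) → index 1
j=4: u_4=133/240 ∈ [6/13, 15/26) → index 2
j=5: u_5=163/240 ∈ [17/26, 10/13) → index 4
j=6: u_6=193/240 ∈ [10/13, 11/13) → index 5
j=7: u_7=223/240 ∈ [12/13, 1) → index 7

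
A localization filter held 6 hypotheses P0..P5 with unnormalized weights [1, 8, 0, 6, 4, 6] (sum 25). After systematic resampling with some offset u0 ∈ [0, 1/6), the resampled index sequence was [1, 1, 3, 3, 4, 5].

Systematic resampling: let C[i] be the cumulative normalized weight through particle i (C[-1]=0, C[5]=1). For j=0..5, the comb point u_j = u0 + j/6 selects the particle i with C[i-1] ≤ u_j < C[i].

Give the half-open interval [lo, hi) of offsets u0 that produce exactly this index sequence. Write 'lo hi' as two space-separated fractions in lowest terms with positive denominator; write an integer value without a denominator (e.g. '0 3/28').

1/25 7/75

C = [1/25, 9/25, 9/25, 3/5, 19/25, 1]
j=0 picked index 1: u0 ∈ [1/25, 9/25)
j=1 picked index 1: u0 ∈ [-19/150, 29/150)
j=2 picked index 3: u0 ∈ [2/75, 4/15)
j=3 picked index 3: u0 ∈ [-7/50, 1/10)
j=4 picked index 4: u0 ∈ [-1/15, 7/75)
j=5 picked index 5: u0 ∈ [-11/150, 1/6)
intersection: [1/25, 7/75)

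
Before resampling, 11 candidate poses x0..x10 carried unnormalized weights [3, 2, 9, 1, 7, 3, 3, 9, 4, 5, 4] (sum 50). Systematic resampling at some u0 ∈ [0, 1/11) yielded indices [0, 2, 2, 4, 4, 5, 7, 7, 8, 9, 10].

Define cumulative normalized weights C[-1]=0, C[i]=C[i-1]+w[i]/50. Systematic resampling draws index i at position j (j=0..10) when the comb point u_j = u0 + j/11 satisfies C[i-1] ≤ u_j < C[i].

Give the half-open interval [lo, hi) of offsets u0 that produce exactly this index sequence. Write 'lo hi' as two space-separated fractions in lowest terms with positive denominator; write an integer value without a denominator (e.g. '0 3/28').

C = [3/50, 1/10, 7/25, 3/10, 11/25, 1/2, 14/25, 37/50, 41/50, 23/25, 1]
j=0 picked index 0: u0 ∈ [0, 3/50)
j=1 picked index 2: u0 ∈ [1/110, 52/275)
j=2 picked index 2: u0 ∈ [-9/110, 27/275)
j=3 picked index 4: u0 ∈ [3/110, 46/275)
j=4 picked index 4: u0 ∈ [-7/110, 21/275)
j=5 picked index 5: u0 ∈ [-4/275, 1/22)
j=6 picked index 7: u0 ∈ [4/275, 107/550)
j=7 picked index 7: u0 ∈ [-21/275, 57/550)
j=8 picked index 8: u0 ∈ [7/550, 51/550)
j=9 picked index 9: u0 ∈ [1/550, 28/275)
j=10 picked index 10: u0 ∈ [3/275, 1/11)
intersection: [3/110, 1/22)

3/110 1/22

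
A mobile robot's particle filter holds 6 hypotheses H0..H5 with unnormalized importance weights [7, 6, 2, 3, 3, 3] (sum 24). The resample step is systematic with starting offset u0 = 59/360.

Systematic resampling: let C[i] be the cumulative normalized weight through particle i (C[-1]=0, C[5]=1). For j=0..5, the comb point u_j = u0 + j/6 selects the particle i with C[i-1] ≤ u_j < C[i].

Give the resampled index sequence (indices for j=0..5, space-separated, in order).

C = [7/24, 13/24, 5/8, 3/4, 7/8, 1]
j=0: u_0=59/360 ∈ [0, 7/24) → index 0
j=1: u_1=119/360 ∈ [7/24, 13/24) → index 1
j=2: u_2=179/360 ∈ [7/24, 13/24) → index 1
j=3: u_3=239/360 ∈ [5/8, 3/4) → index 3
j=4: u_4=299/360 ∈ [3/4, 7/8) → index 4
j=5: u_5=359/360 ∈ [7/8, 1) → index 5

0 1 1 3 4 5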